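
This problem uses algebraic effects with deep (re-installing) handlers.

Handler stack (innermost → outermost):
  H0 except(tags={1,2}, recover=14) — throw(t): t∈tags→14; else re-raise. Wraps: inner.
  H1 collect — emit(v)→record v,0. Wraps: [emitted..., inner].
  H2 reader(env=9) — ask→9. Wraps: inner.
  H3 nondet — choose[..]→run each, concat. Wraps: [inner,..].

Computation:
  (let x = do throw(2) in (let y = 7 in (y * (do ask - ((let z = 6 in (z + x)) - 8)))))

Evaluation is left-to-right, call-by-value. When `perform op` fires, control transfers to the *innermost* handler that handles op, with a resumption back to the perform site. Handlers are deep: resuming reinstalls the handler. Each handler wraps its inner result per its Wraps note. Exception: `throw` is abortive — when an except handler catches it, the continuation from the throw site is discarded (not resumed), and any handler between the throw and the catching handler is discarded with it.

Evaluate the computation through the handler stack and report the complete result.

Answer: [[14]]

Evaluation trace:
throw(2) @ H0 caught ⇒ 14
H1 returns [14]
H2 returns [14]
H3 returns [[14]]
= [[14]]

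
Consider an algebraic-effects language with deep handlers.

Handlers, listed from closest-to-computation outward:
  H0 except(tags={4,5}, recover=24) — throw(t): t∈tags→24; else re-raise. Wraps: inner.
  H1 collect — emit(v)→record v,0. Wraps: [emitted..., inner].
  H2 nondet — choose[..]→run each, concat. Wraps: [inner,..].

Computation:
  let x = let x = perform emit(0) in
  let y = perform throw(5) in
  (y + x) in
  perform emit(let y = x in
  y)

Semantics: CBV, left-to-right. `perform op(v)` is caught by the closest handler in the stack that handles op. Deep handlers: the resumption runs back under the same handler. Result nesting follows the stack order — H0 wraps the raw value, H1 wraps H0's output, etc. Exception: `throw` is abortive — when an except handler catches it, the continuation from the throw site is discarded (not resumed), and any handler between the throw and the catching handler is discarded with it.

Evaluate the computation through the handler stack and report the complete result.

Step-by-step:
emit(0) @ H1 ⇒ out+=0
throw(5) @ H0 caught ⇒ 24
H1 returns [0, 24]
H2 returns [[0, 24]]
= [[0, 24]]

Answer: [[0, 24]]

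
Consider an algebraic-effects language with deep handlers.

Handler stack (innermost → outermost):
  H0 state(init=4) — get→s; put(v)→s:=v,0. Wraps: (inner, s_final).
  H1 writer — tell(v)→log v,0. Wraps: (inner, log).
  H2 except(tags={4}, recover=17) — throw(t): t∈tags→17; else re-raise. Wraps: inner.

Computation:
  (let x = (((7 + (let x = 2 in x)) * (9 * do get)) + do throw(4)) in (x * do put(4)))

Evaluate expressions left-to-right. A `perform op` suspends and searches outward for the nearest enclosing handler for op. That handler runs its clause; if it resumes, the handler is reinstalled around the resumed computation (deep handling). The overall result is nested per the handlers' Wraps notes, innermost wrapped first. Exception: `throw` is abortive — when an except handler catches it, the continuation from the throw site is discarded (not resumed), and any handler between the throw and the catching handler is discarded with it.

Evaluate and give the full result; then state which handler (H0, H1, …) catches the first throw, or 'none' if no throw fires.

Answer: 17 ; first throw caught by: H2

Step-by-step:
get @ H0 ⇒ 4
throw(4) @ H2 caught ⇒ 17
= 17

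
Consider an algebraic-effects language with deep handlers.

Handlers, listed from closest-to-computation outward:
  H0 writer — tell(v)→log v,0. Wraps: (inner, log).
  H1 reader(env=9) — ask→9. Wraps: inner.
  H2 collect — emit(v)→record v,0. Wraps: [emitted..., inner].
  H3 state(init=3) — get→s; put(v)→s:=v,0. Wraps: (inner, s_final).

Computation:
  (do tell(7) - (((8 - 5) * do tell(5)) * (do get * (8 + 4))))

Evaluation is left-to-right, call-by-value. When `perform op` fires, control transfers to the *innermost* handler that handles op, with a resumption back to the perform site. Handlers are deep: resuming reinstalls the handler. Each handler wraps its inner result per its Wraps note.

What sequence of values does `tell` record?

Step-by-step:
tell(7) @ H0 ⇒ log+=7
tell(5) @ H0 ⇒ log+=5
get @ H3 ⇒ 3
H0 returns (0, (7, 5))
H1 returns (0, (7, 5))
H2 returns [(0, (7, 5))]
H3 returns ([(0, (7, 5))], 3)
= ([(0, (7, 5))], 3)

Answer: (7, 5)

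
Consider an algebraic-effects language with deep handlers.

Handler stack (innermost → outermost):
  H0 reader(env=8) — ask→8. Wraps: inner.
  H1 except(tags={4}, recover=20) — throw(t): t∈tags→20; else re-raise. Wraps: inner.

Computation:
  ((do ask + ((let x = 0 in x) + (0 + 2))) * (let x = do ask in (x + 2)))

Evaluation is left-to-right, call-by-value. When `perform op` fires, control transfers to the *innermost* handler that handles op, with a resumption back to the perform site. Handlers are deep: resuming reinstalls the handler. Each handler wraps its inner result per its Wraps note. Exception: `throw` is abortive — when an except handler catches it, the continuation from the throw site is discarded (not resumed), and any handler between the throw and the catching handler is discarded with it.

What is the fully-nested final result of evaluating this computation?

Step-by-step:
ask @ H0 ⇒ 8
ask @ H0 ⇒ 8
H0 returns 100
H1 returns 100
= 100

Answer: 100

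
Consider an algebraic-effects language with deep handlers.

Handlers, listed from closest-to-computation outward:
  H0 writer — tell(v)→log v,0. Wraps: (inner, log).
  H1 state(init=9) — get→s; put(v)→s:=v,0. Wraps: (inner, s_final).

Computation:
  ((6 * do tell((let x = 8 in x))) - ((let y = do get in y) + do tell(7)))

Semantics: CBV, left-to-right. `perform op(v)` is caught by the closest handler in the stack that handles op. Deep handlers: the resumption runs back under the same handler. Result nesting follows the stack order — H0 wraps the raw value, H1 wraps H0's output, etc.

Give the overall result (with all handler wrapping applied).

Working:
tell(8) @ H0 ⇒ log+=8
get @ H1 ⇒ 9
tell(7) @ H0 ⇒ log+=7
H0 returns (-9, (8, 7))
H1 returns ((-9, (8, 7)), 9)
= ((-9, (8, 7)), 9)

Answer: ((-9, (8, 7)), 9)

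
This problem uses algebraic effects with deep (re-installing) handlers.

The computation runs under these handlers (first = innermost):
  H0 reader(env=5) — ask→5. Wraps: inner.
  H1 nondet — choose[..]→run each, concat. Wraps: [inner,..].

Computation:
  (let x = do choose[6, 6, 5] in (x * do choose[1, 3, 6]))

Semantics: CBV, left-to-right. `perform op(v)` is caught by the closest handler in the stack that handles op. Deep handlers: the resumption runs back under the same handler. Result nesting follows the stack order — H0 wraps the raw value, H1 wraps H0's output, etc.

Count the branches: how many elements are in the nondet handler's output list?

Evaluation trace:
choose[6, 6, 5] @ H1
  branch[0] choose=6:
    choose[1, 3, 6] @ H1
      branch[0] choose=1:
        H0 returns 6
        H1 returns [6]
      branch[1] choose=3:
        H0 returns 18
        H1 returns [18]
      branch[2] choose=6:
        H0 returns 36
        H1 returns [36]
  branch[1] choose=6:
    choose[1, 3, 6] @ H1
      branch[0] choose=1:
        H0 returns 6
        H1 returns [6]
      branch[1] choose=3:
        H0 returns 18
        H1 returns [18]
      branch[2] choose=6:
        H0 returns 36
        H1 returns [36]
  branch[2] choose=5:
    choose[1, 3, 6] @ H1
      branch[0] choose=1:
        H0 returns 5
        H1 returns [5]
      branch[1] choose=3:
        H0 returns 15
        H1 returns [15]
      branch[2] choose=6:
        H0 returns 30
        H1 returns [30]
= [6, 18, 36, 6, 18, 36, 5, 15, 30]

Answer: 9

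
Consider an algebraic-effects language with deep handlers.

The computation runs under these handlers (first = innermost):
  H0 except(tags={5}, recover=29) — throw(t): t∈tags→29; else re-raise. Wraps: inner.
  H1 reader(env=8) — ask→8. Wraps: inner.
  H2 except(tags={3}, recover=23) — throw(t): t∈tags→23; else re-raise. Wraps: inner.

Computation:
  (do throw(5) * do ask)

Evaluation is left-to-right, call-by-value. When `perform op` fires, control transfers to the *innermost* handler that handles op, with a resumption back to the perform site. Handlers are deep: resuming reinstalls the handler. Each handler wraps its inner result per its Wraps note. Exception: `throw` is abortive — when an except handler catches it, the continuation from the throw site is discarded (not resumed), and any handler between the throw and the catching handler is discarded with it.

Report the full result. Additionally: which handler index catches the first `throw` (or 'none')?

Working:
throw(5) @ H0 caught ⇒ 29
H1 returns 29
H2 returns 29
= 29

Answer: 29 ; first throw caught by: H0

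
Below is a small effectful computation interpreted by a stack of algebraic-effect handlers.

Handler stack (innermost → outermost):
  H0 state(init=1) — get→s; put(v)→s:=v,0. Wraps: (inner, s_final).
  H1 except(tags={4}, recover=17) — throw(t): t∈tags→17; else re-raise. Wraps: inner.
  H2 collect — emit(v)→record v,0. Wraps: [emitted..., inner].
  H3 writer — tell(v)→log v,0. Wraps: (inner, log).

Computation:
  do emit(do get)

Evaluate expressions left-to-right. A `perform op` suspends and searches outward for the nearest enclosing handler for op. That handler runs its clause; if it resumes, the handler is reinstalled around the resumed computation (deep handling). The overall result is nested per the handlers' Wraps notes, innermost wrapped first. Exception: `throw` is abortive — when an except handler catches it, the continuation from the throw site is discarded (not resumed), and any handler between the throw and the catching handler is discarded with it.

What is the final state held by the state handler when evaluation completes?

Answer: 1

Step-by-step:
get @ H0 ⇒ 1
emit(1) @ H2 ⇒ out+=1
H0 returns (0, 1)
H1 returns (0, 1)
H2 returns [1, (0, 1)]
H3 returns ([1, (0, 1)], ())
= ([1, (0, 1)], ())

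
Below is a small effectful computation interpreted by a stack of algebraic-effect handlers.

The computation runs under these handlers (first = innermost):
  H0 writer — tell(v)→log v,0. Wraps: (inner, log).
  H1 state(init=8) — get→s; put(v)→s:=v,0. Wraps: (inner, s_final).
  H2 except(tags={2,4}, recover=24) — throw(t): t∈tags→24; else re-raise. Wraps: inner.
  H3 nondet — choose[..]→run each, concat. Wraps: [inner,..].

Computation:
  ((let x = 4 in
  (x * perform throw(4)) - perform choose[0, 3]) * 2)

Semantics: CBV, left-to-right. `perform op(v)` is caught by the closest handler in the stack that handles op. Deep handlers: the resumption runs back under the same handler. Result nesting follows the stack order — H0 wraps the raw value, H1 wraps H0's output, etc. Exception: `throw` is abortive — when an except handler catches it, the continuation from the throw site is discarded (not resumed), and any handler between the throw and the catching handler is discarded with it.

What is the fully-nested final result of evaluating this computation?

Step-by-step:
throw(4) @ H2 caught ⇒ 24
H3 returns [24]
= [24]

Answer: [24]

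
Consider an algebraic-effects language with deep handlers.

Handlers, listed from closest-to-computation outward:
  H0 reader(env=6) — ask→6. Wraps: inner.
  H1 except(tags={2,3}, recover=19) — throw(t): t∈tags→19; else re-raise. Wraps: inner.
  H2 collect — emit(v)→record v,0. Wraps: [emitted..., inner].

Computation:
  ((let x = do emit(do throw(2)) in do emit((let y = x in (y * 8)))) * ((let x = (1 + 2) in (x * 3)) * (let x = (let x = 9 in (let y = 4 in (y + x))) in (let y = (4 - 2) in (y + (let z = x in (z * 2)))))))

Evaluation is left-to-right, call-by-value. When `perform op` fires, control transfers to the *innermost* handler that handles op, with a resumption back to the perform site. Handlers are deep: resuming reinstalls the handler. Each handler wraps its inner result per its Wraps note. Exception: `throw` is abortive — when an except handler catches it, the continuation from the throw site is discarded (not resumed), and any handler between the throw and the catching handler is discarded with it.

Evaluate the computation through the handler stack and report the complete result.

Answer: [19]

Step-by-step:
throw(2) @ H1 caught ⇒ 19
H2 returns [19]
= [19]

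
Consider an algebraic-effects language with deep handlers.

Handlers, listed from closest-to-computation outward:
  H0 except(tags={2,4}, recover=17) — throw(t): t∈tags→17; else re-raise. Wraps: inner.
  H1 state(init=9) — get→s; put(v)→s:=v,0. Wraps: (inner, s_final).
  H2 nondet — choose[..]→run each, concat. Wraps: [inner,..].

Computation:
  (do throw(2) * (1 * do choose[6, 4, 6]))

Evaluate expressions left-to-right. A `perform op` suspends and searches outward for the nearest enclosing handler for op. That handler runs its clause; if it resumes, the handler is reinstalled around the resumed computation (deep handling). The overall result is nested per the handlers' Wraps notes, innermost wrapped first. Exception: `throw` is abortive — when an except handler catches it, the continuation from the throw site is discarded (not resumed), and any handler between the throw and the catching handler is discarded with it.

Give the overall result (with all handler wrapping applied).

Evaluation trace:
throw(2) @ H0 caught ⇒ 17
H1 returns (17, 9)
H2 returns [(17, 9)]
= [(17, 9)]

Answer: [(17, 9)]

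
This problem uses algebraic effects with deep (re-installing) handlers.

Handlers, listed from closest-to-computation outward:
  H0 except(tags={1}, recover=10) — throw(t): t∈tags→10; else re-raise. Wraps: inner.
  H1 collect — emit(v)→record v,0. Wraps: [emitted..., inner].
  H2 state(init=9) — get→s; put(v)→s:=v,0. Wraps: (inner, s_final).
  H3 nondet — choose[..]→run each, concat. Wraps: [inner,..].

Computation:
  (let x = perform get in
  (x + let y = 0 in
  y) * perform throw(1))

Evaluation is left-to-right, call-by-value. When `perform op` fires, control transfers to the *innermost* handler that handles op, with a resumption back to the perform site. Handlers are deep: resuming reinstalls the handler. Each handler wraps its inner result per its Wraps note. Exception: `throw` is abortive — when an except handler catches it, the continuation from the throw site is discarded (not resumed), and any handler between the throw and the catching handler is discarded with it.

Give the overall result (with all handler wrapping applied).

Answer: [([10], 9)]

Step-by-step:
get @ H2 ⇒ 9
throw(1) @ H0 caught ⇒ 10
H1 returns [10]
H2 returns ([10], 9)
H3 returns [([10], 9)]
= [([10], 9)]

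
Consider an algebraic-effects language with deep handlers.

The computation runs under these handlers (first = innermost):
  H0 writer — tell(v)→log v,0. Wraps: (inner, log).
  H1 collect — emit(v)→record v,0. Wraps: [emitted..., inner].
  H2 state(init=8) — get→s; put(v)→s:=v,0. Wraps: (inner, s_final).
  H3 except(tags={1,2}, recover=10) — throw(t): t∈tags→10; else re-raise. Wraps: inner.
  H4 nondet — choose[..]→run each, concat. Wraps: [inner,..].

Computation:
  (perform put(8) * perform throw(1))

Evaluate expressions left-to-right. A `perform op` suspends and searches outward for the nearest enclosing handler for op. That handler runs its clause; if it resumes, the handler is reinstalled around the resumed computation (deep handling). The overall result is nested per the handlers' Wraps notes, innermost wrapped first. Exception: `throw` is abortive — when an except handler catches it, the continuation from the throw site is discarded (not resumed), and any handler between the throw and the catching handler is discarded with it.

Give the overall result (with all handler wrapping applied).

Evaluation trace:
put(8) @ H2 ⇒ s:=8
throw(1) @ H3 caught ⇒ 10
H4 returns [10]
= [10]

Answer: [10]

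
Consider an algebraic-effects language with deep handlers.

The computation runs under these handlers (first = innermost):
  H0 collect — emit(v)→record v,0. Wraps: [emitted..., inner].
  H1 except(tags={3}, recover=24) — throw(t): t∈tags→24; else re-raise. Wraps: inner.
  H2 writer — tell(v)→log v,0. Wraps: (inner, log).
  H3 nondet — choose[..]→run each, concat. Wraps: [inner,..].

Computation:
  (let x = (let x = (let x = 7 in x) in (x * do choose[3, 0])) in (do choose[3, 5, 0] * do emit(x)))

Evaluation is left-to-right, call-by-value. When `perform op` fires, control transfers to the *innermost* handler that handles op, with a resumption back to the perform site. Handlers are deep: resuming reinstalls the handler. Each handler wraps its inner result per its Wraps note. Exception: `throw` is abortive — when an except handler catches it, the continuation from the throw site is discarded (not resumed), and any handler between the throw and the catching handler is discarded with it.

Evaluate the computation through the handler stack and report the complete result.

Answer: [([21, 0], ()), ([21, 0], ()), ([21, 0], ()), ([0, 0], ()), ([0, 0], ()), ([0, 0], ())]

Working:
choose[3, 0] @ H3
  branch[0] choose=3:
    choose[3, 5, 0] @ H3
      branch[0] choose=3:
        emit(21) @ H0 ⇒ out+=21
        H0 returns [21, 0]
        H1 returns [21, 0]
        H2 returns ([21, 0], ())
        H3 returns [([21, 0], ())]
      branch[1] choose=5:
        emit(21) @ H0 ⇒ out+=21
        H0 returns [21, 0]
        H1 returns [21, 0]
        H2 returns ([21, 0], ())
        H3 returns [([21, 0], ())]
      branch[2] choose=0:
        emit(21) @ H0 ⇒ out+=21
        H0 returns [21, 0]
        H1 returns [21, 0]
        H2 returns ([21, 0], ())
        H3 returns [([21, 0], ())]
  branch[1] choose=0:
    choose[3, 5, 0] @ H3
      branch[0] choose=3:
        emit(0) @ H0 ⇒ out+=0
        H0 returns [0, 0]
        H1 returns [0, 0]
        H2 returns ([0, 0], ())
        H3 returns [([0, 0], ())]
      branch[1] choose=5:
        emit(0) @ H0 ⇒ out+=0
        H0 returns [0, 0]
        H1 returns [0, 0]
        H2 returns ([0, 0], ())
        H3 returns [([0, 0], ())]
      branch[2] choose=0:
        emit(0) @ H0 ⇒ out+=0
        H0 returns [0, 0]
        H1 returns [0, 0]
        H2 returns ([0, 0], ())
        H3 returns [([0, 0], ())]
= [([21, 0], ()), ([21, 0], ()), ([21, 0], ()), ([0, 0], ()), ([0, 0], ()), ([0, 0], ())]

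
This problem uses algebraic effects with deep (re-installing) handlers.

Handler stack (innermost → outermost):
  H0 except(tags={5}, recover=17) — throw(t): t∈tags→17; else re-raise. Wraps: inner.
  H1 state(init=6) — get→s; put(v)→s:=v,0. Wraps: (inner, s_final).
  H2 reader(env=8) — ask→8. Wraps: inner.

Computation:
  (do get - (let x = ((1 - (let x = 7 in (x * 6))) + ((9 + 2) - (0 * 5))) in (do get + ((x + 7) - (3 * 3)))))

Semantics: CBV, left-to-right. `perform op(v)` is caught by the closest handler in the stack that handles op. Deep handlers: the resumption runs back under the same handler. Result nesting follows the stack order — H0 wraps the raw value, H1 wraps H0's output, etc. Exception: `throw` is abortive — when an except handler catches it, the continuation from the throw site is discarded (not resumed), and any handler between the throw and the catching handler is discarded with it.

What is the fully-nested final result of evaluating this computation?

Answer: (32, 6)

Working:
get @ H1 ⇒ 6
get @ H1 ⇒ 6
H0 returns 32
H1 returns (32, 6)
H2 returns (32, 6)
= (32, 6)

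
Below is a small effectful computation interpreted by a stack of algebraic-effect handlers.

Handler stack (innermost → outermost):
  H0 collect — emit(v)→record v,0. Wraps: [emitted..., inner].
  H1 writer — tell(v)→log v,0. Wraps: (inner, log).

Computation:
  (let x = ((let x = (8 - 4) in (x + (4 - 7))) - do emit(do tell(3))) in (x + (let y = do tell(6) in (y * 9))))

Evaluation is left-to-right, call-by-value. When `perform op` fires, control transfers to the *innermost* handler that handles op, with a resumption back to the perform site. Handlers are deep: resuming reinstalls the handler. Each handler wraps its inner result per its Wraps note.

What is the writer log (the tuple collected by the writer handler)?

Answer: (3, 6)

Step-by-step:
tell(3) @ H1 ⇒ log+=3
emit(0) @ H0 ⇒ out+=0
tell(6) @ H1 ⇒ log+=6
H0 returns [0, 1]
H1 returns ([0, 1], (3, 6))
= ([0, 1], (3, 6))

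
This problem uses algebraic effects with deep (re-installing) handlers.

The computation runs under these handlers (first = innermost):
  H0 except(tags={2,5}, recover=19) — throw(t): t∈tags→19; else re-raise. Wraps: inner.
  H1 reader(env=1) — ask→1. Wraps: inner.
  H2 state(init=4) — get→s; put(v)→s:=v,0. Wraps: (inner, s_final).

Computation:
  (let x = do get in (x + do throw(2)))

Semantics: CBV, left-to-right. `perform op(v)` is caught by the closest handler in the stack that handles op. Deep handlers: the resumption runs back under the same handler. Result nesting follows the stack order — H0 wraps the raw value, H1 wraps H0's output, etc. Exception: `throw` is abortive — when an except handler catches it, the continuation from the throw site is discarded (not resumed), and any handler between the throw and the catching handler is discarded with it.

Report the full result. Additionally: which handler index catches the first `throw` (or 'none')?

Step-by-step:
get @ H2 ⇒ 4
throw(2) @ H0 caught ⇒ 19
H1 returns 19
H2 returns (19, 4)
= (19, 4)

Answer: (19, 4) ; first throw caught by: H0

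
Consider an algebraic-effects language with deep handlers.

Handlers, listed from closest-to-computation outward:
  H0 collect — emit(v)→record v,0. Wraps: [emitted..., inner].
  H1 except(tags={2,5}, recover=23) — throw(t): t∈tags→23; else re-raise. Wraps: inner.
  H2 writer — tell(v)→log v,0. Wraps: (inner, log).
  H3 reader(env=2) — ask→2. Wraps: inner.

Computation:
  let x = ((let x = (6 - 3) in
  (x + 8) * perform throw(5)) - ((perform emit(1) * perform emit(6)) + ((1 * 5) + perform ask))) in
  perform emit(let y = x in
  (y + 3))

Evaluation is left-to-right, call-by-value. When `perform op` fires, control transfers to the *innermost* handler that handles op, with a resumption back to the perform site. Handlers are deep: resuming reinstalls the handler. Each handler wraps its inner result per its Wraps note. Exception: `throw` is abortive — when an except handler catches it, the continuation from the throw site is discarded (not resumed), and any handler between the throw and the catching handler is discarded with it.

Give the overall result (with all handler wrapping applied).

Answer: (23, ())

Working:
throw(5) @ H1 caught ⇒ 23
H2 returns (23, ())
H3 returns (23, ())
= (23, ())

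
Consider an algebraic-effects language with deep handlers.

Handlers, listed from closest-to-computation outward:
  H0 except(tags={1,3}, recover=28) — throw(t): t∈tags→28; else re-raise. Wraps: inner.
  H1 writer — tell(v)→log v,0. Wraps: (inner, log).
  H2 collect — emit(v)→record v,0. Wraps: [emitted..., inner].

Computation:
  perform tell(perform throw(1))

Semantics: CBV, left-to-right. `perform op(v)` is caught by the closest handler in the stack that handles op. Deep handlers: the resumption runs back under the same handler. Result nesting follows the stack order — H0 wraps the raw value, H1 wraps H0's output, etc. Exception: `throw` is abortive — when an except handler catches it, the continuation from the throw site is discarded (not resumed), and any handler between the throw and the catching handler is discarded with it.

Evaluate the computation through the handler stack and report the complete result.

Working:
throw(1) @ H0 caught ⇒ 28
H1 returns (28, ())
H2 returns [(28, ())]
= [(28, ())]

Answer: [(28, ())]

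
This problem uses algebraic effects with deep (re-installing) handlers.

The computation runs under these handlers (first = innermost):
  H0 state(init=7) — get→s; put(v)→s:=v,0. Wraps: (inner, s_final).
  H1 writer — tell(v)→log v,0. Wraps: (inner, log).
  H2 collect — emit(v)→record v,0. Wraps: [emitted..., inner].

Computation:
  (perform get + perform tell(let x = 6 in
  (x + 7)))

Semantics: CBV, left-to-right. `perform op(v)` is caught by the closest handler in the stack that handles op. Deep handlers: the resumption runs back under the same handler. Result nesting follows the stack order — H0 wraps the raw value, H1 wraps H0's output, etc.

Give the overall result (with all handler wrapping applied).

Step-by-step:
get @ H0 ⇒ 7
tell(13) @ H1 ⇒ log+=13
H0 returns (7, 7)
H1 returns ((7, 7), (13))
H2 returns [((7, 7), (13))]
= [((7, 7), (13))]

Answer: [((7, 7), (13))]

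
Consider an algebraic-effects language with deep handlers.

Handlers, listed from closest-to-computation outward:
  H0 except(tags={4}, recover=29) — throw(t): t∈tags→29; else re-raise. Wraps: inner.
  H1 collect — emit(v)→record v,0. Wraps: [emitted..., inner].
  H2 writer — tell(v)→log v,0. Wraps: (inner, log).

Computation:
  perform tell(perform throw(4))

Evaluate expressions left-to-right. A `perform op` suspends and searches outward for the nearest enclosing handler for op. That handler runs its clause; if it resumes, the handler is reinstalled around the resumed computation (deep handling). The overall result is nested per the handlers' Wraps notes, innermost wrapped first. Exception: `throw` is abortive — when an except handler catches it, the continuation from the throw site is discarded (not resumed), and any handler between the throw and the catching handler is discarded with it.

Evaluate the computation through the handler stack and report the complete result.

Answer: ([29], ())

Step-by-step:
throw(4) @ H0 caught ⇒ 29
H1 returns [29]
H2 returns ([29], ())
= ([29], ())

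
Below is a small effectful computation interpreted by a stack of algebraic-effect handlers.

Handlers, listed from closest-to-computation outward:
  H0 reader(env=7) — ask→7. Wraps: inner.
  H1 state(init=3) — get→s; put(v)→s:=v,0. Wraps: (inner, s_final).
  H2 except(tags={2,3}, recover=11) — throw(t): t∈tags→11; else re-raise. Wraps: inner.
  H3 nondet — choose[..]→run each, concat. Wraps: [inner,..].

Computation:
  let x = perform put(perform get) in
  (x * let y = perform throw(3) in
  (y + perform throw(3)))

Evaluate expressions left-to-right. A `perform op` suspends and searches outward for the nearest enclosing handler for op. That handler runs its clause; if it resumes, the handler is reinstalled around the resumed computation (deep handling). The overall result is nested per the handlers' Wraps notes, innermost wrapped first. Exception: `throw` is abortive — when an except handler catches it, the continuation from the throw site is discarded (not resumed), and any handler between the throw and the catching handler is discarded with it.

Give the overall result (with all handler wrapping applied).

Step-by-step:
get @ H1 ⇒ 3
put(3) @ H1 ⇒ s:=3
throw(3) @ H2 caught ⇒ 11
H3 returns [11]
= [11]

Answer: [11]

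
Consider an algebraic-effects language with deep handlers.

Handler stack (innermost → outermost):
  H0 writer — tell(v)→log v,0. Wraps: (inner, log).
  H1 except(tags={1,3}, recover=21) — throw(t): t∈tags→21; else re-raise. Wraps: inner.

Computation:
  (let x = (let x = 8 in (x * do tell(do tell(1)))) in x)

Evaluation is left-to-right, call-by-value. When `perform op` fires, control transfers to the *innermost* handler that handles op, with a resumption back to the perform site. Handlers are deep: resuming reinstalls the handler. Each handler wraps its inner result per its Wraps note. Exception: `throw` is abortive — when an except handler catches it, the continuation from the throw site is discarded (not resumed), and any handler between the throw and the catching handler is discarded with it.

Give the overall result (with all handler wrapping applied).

Evaluation trace:
tell(1) @ H0 ⇒ log+=1
tell(0) @ H0 ⇒ log+=0
H0 returns (0, (1, 0))
H1 returns (0, (1, 0))
= (0, (1, 0))

Answer: (0, (1, 0))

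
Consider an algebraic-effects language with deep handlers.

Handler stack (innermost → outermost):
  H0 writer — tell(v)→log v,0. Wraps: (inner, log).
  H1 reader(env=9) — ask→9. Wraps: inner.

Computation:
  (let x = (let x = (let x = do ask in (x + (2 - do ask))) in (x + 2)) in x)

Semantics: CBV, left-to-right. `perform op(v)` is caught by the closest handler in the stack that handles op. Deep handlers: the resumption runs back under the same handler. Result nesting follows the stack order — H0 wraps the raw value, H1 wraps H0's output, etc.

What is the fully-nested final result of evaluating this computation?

Answer: (4, ())

Step-by-step:
ask @ H1 ⇒ 9
ask @ H1 ⇒ 9
H0 returns (4, ())
H1 returns (4, ())
= (4, ())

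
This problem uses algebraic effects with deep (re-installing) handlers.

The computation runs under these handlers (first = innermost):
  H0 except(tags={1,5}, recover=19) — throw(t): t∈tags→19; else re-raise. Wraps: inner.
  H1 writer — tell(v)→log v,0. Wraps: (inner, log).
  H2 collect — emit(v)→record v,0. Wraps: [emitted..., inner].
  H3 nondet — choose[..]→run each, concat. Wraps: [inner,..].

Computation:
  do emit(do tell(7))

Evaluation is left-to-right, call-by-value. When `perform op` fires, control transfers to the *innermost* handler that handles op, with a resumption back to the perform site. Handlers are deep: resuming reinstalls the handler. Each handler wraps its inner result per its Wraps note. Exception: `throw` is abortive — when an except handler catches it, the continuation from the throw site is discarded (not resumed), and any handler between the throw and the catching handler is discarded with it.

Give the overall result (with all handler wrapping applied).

Step-by-step:
tell(7) @ H1 ⇒ log+=7
emit(0) @ H2 ⇒ out+=0
H0 returns 0
H1 returns (0, (7))
H2 returns [0, (0, (7))]
H3 returns [[0, (0, (7))]]
= [[0, (0, (7))]]

Answer: [[0, (0, (7))]]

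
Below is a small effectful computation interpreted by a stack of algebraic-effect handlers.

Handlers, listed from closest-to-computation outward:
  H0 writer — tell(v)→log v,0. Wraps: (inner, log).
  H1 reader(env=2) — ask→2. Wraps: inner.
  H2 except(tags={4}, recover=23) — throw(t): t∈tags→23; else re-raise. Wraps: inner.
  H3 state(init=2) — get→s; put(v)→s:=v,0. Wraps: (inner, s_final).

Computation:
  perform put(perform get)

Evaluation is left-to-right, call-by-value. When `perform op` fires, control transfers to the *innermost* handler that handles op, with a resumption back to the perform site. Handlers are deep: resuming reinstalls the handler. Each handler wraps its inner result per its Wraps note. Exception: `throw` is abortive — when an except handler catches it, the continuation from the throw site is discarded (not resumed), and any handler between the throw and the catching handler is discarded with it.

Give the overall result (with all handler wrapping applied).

Evaluation trace:
get @ H3 ⇒ 2
put(2) @ H3 ⇒ s:=2
H0 returns (0, ())
H1 returns (0, ())
H2 returns (0, ())
H3 returns ((0, ()), 2)
= ((0, ()), 2)

Answer: ((0, ()), 2)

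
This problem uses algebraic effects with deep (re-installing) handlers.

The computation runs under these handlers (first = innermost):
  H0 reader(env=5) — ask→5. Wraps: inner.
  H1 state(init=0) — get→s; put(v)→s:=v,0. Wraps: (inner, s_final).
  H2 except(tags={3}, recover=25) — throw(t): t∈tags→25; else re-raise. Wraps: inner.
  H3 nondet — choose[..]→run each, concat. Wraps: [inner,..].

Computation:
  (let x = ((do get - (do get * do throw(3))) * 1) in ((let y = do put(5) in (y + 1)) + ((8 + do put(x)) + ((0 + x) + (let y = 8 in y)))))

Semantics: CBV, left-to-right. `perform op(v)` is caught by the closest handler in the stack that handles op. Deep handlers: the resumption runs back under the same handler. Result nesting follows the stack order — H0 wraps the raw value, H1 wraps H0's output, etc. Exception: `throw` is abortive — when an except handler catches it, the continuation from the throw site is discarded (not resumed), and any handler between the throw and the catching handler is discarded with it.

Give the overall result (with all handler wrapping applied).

Answer: [25]

Step-by-step:
get @ H1 ⇒ 0
get @ H1 ⇒ 0
throw(3) @ H2 caught ⇒ 25
H3 returns [25]
= [25]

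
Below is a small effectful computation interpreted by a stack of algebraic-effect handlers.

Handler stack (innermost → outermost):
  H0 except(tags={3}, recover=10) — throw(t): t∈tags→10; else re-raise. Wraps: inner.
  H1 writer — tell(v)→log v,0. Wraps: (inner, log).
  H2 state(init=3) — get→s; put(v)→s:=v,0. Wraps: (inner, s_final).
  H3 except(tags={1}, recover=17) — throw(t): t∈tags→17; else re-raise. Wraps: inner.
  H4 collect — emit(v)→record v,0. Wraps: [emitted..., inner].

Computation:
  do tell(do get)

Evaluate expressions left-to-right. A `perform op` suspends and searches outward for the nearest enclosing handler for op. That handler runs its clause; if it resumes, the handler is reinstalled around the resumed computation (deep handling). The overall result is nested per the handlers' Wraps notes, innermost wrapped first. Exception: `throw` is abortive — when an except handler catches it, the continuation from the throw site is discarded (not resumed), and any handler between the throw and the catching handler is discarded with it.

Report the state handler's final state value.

Answer: 3

Working:
get @ H2 ⇒ 3
tell(3) @ H1 ⇒ log+=3
H0 returns 0
H1 returns (0, (3))
H2 returns ((0, (3)), 3)
H3 returns ((0, (3)), 3)
H4 returns [((0, (3)), 3)]
= [((0, (3)), 3)]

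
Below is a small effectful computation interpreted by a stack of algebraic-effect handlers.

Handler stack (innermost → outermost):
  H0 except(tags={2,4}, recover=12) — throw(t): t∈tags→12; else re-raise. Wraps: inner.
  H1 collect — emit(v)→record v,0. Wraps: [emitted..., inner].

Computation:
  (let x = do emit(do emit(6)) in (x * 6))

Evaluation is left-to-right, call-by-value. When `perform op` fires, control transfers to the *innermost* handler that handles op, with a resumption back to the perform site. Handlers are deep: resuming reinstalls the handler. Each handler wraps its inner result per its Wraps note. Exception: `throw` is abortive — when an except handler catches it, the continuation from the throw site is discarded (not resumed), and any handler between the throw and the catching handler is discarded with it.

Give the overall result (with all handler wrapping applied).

Answer: [6, 0, 0]

Evaluation trace:
emit(6) @ H1 ⇒ out+=6
emit(0) @ H1 ⇒ out+=0
H0 returns 0
H1 returns [6, 0, 0]
= [6, 0, 0]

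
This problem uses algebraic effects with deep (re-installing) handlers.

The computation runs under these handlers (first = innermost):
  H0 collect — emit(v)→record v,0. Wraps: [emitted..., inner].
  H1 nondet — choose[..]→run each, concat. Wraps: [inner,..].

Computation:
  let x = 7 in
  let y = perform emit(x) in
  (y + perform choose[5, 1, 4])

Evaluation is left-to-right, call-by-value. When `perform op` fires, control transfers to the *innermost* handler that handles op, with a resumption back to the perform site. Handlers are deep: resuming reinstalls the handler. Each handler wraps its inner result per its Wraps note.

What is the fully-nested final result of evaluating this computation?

Evaluation trace:
emit(7) @ H0 ⇒ out+=7
choose[5, 1, 4] @ H1
  branch[0] choose=5:
    H0 returns [7, 5]
    H1 returns [[7, 5]]
  branch[1] choose=1:
    H0 returns [7, 1]
    H1 returns [[7, 1]]
  branch[2] choose=4:
    H0 returns [7, 4]
    H1 returns [[7, 4]]
= [[7, 5], [7, 1], [7, 4]]

Answer: [[7, 5], [7, 1], [7, 4]]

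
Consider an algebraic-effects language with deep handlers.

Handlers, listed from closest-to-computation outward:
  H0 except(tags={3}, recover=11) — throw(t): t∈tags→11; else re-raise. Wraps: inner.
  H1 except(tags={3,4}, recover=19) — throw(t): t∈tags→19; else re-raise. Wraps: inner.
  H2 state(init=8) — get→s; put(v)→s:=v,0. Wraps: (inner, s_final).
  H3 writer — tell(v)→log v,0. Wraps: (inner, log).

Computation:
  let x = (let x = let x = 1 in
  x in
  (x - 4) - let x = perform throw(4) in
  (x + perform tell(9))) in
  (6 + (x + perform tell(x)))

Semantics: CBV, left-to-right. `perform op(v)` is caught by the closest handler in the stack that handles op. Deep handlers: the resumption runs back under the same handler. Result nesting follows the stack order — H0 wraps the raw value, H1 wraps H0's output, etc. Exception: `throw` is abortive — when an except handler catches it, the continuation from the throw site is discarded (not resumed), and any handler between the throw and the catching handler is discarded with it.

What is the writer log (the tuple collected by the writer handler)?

Answer: ()

Evaluation trace:
throw(4) @ H0 re-raised
throw(4) @ H1 caught ⇒ 19
H2 returns (19, 8)
H3 returns ((19, 8), ())
= ((19, 8), ())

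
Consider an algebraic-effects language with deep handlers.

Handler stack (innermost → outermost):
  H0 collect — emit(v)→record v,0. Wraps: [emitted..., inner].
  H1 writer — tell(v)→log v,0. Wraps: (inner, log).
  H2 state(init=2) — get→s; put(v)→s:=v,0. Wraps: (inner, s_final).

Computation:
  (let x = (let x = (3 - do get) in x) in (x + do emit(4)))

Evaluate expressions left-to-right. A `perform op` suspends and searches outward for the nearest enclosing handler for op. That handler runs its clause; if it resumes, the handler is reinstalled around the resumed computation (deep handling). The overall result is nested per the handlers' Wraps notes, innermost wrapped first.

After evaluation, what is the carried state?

Answer: 2

Evaluation trace:
get @ H2 ⇒ 2
emit(4) @ H0 ⇒ out+=4
H0 returns [4, 1]
H1 returns ([4, 1], ())
H2 returns (([4, 1], ()), 2)
= (([4, 1], ()), 2)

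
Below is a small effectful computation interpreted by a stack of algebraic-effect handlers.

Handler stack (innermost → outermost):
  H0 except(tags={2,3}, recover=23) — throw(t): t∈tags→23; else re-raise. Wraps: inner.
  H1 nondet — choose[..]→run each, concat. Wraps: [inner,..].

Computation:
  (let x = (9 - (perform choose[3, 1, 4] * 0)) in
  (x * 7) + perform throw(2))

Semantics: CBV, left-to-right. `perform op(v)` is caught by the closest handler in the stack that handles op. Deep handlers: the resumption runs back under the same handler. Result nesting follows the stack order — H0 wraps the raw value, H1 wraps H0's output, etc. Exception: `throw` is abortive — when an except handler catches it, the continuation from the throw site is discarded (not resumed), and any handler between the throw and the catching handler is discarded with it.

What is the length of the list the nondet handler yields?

Step-by-step:
choose[3, 1, 4] @ H1
  branch[0] choose=3:
    throw(2) @ H0 caught ⇒ 23
    H1 returns [23]
  branch[1] choose=1:
    throw(2) @ H0 caught ⇒ 23
    H1 returns [23]
  branch[2] choose=4:
    throw(2) @ H0 caught ⇒ 23
    H1 returns [23]
= [23, 23, 23]

Answer: 3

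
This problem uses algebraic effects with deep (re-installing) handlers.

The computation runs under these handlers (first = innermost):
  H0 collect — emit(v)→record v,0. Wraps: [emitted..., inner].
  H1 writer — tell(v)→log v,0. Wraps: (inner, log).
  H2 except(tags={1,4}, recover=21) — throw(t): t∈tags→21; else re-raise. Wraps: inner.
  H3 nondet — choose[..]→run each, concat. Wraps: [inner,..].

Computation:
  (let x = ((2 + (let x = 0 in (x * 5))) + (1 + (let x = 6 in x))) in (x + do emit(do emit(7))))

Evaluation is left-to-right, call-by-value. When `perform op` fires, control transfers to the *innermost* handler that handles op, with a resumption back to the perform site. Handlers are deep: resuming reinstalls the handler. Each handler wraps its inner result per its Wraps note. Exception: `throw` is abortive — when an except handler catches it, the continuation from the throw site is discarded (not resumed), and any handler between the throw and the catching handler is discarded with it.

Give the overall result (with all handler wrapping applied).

Answer: [([7, 0, 9], ())]

Evaluation trace:
emit(7) @ H0 ⇒ out+=7
emit(0) @ H0 ⇒ out+=0
H0 returns [7, 0, 9]
H1 returns ([7, 0, 9], ())
H2 returns ([7, 0, 9], ())
H3 returns [([7, 0, 9], ())]
= [([7, 0, 9], ())]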